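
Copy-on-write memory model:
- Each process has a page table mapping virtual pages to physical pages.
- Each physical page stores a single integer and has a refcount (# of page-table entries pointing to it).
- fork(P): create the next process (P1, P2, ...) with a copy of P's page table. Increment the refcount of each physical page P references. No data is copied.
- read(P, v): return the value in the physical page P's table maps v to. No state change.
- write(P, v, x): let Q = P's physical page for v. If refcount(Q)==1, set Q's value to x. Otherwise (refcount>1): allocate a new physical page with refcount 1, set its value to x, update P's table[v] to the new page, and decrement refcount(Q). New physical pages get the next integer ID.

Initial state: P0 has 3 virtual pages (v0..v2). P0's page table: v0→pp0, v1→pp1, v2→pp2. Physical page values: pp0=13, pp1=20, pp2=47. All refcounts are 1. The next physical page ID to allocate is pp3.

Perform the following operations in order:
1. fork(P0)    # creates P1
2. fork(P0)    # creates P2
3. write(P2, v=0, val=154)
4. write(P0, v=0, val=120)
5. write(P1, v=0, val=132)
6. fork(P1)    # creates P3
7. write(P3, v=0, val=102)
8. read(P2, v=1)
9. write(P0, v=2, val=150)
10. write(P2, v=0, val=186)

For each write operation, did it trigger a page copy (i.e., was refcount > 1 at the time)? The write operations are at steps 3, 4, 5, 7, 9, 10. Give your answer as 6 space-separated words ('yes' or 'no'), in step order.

Op 1: fork(P0) -> P1. 3 ppages; refcounts: pp0:2 pp1:2 pp2:2
Op 2: fork(P0) -> P2. 3 ppages; refcounts: pp0:3 pp1:3 pp2:3
Op 3: write(P2, v0, 154). refcount(pp0)=3>1 -> COPY to pp3. 4 ppages; refcounts: pp0:2 pp1:3 pp2:3 pp3:1
Op 4: write(P0, v0, 120). refcount(pp0)=2>1 -> COPY to pp4. 5 ppages; refcounts: pp0:1 pp1:3 pp2:3 pp3:1 pp4:1
Op 5: write(P1, v0, 132). refcount(pp0)=1 -> write in place. 5 ppages; refcounts: pp0:1 pp1:3 pp2:3 pp3:1 pp4:1
Op 6: fork(P1) -> P3. 5 ppages; refcounts: pp0:2 pp1:4 pp2:4 pp3:1 pp4:1
Op 7: write(P3, v0, 102). refcount(pp0)=2>1 -> COPY to pp5. 6 ppages; refcounts: pp0:1 pp1:4 pp2:4 pp3:1 pp4:1 pp5:1
Op 8: read(P2, v1) -> 20. No state change.
Op 9: write(P0, v2, 150). refcount(pp2)=4>1 -> COPY to pp6. 7 ppages; refcounts: pp0:1 pp1:4 pp2:3 pp3:1 pp4:1 pp5:1 pp6:1
Op 10: write(P2, v0, 186). refcount(pp3)=1 -> write in place. 7 ppages; refcounts: pp0:1 pp1:4 pp2:3 pp3:1 pp4:1 pp5:1 pp6:1

yes yes no yes yes no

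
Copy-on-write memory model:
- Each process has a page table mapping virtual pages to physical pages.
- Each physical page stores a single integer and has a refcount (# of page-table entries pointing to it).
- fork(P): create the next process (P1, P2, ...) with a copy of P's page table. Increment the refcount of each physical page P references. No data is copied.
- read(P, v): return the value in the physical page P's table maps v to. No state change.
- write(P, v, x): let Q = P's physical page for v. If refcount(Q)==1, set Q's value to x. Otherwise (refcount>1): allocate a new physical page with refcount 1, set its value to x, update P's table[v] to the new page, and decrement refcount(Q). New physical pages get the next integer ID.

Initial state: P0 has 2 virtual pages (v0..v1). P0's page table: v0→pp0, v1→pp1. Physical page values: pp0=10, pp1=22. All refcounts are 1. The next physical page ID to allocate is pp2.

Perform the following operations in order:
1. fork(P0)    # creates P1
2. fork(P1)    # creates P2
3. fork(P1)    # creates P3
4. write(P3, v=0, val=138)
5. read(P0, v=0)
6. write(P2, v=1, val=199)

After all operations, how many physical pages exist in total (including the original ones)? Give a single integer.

Answer: 4

Derivation:
Op 1: fork(P0) -> P1. 2 ppages; refcounts: pp0:2 pp1:2
Op 2: fork(P1) -> P2. 2 ppages; refcounts: pp0:3 pp1:3
Op 3: fork(P1) -> P3. 2 ppages; refcounts: pp0:4 pp1:4
Op 4: write(P3, v0, 138). refcount(pp0)=4>1 -> COPY to pp2. 3 ppages; refcounts: pp0:3 pp1:4 pp2:1
Op 5: read(P0, v0) -> 10. No state change.
Op 6: write(P2, v1, 199). refcount(pp1)=4>1 -> COPY to pp3. 4 ppages; refcounts: pp0:3 pp1:3 pp2:1 pp3:1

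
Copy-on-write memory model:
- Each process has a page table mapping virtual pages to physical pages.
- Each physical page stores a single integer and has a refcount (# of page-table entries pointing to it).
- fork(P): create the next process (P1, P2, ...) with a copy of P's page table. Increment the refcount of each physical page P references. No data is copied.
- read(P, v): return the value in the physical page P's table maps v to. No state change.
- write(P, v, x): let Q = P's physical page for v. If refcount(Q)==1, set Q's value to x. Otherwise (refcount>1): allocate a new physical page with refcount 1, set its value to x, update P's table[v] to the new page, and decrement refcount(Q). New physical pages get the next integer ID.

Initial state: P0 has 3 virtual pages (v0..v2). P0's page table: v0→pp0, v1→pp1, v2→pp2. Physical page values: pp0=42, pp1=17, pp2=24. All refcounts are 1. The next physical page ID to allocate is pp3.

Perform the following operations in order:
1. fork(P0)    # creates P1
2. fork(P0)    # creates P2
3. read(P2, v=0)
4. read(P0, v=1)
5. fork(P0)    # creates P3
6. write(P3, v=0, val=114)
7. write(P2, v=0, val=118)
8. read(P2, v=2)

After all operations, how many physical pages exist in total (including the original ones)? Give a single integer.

Op 1: fork(P0) -> P1. 3 ppages; refcounts: pp0:2 pp1:2 pp2:2
Op 2: fork(P0) -> P2. 3 ppages; refcounts: pp0:3 pp1:3 pp2:3
Op 3: read(P2, v0) -> 42. No state change.
Op 4: read(P0, v1) -> 17. No state change.
Op 5: fork(P0) -> P3. 3 ppages; refcounts: pp0:4 pp1:4 pp2:4
Op 6: write(P3, v0, 114). refcount(pp0)=4>1 -> COPY to pp3. 4 ppages; refcounts: pp0:3 pp1:4 pp2:4 pp3:1
Op 7: write(P2, v0, 118). refcount(pp0)=3>1 -> COPY to pp4. 5 ppages; refcounts: pp0:2 pp1:4 pp2:4 pp3:1 pp4:1
Op 8: read(P2, v2) -> 24. No state change.

Answer: 5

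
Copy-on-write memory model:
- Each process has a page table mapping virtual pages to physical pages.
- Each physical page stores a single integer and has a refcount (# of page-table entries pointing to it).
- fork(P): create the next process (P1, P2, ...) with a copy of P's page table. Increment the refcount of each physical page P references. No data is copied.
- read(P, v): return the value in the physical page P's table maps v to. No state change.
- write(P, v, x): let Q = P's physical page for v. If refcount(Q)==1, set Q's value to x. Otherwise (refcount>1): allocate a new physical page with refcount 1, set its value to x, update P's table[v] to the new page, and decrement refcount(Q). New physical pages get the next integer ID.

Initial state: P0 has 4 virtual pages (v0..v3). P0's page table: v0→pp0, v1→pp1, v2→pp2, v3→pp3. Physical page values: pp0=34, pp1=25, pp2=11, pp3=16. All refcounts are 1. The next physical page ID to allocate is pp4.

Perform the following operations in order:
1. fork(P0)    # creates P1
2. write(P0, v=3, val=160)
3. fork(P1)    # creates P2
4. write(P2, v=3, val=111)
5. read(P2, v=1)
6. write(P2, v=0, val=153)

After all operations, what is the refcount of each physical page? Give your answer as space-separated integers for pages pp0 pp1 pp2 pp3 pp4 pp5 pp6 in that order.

Op 1: fork(P0) -> P1. 4 ppages; refcounts: pp0:2 pp1:2 pp2:2 pp3:2
Op 2: write(P0, v3, 160). refcount(pp3)=2>1 -> COPY to pp4. 5 ppages; refcounts: pp0:2 pp1:2 pp2:2 pp3:1 pp4:1
Op 3: fork(P1) -> P2. 5 ppages; refcounts: pp0:3 pp1:3 pp2:3 pp3:2 pp4:1
Op 4: write(P2, v3, 111). refcount(pp3)=2>1 -> COPY to pp5. 6 ppages; refcounts: pp0:3 pp1:3 pp2:3 pp3:1 pp4:1 pp5:1
Op 5: read(P2, v1) -> 25. No state change.
Op 6: write(P2, v0, 153). refcount(pp0)=3>1 -> COPY to pp6. 7 ppages; refcounts: pp0:2 pp1:3 pp2:3 pp3:1 pp4:1 pp5:1 pp6:1

Answer: 2 3 3 1 1 1 1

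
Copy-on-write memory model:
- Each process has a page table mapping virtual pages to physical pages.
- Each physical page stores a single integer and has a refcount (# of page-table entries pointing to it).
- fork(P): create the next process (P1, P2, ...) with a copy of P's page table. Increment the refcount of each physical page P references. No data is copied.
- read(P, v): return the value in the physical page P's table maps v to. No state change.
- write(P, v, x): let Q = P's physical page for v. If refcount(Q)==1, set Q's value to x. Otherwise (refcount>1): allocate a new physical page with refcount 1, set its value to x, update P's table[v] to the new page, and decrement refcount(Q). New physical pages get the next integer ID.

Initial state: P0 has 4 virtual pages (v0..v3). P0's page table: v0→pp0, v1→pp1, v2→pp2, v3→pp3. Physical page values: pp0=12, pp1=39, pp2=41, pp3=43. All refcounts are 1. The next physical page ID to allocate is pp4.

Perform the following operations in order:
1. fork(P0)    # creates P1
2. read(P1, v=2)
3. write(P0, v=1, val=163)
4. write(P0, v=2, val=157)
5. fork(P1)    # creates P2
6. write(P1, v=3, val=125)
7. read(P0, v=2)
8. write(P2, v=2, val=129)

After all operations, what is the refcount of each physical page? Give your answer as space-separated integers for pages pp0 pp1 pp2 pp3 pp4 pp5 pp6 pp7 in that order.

Op 1: fork(P0) -> P1. 4 ppages; refcounts: pp0:2 pp1:2 pp2:2 pp3:2
Op 2: read(P1, v2) -> 41. No state change.
Op 3: write(P0, v1, 163). refcount(pp1)=2>1 -> COPY to pp4. 5 ppages; refcounts: pp0:2 pp1:1 pp2:2 pp3:2 pp4:1
Op 4: write(P0, v2, 157). refcount(pp2)=2>1 -> COPY to pp5. 6 ppages; refcounts: pp0:2 pp1:1 pp2:1 pp3:2 pp4:1 pp5:1
Op 5: fork(P1) -> P2. 6 ppages; refcounts: pp0:3 pp1:2 pp2:2 pp3:3 pp4:1 pp5:1
Op 6: write(P1, v3, 125). refcount(pp3)=3>1 -> COPY to pp6. 7 ppages; refcounts: pp0:3 pp1:2 pp2:2 pp3:2 pp4:1 pp5:1 pp6:1
Op 7: read(P0, v2) -> 157. No state change.
Op 8: write(P2, v2, 129). refcount(pp2)=2>1 -> COPY to pp7. 8 ppages; refcounts: pp0:3 pp1:2 pp2:1 pp3:2 pp4:1 pp5:1 pp6:1 pp7:1

Answer: 3 2 1 2 1 1 1 1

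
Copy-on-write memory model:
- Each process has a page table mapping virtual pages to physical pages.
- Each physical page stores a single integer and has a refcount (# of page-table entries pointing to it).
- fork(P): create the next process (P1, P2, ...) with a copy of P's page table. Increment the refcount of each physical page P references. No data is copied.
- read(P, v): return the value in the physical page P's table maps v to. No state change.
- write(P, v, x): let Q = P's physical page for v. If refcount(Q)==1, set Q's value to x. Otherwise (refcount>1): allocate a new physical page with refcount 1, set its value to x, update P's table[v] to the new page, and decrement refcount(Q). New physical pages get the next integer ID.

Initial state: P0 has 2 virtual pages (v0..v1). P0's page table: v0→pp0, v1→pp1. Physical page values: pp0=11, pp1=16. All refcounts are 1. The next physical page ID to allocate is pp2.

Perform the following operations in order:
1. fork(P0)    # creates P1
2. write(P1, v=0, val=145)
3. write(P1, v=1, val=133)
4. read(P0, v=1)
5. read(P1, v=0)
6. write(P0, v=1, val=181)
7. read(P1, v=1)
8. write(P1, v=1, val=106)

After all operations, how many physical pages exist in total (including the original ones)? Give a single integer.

Answer: 4

Derivation:
Op 1: fork(P0) -> P1. 2 ppages; refcounts: pp0:2 pp1:2
Op 2: write(P1, v0, 145). refcount(pp0)=2>1 -> COPY to pp2. 3 ppages; refcounts: pp0:1 pp1:2 pp2:1
Op 3: write(P1, v1, 133). refcount(pp1)=2>1 -> COPY to pp3. 4 ppages; refcounts: pp0:1 pp1:1 pp2:1 pp3:1
Op 4: read(P0, v1) -> 16. No state change.
Op 5: read(P1, v0) -> 145. No state change.
Op 6: write(P0, v1, 181). refcount(pp1)=1 -> write in place. 4 ppages; refcounts: pp0:1 pp1:1 pp2:1 pp3:1
Op 7: read(P1, v1) -> 133. No state change.
Op 8: write(P1, v1, 106). refcount(pp3)=1 -> write in place. 4 ppages; refcounts: pp0:1 pp1:1 pp2:1 pp3:1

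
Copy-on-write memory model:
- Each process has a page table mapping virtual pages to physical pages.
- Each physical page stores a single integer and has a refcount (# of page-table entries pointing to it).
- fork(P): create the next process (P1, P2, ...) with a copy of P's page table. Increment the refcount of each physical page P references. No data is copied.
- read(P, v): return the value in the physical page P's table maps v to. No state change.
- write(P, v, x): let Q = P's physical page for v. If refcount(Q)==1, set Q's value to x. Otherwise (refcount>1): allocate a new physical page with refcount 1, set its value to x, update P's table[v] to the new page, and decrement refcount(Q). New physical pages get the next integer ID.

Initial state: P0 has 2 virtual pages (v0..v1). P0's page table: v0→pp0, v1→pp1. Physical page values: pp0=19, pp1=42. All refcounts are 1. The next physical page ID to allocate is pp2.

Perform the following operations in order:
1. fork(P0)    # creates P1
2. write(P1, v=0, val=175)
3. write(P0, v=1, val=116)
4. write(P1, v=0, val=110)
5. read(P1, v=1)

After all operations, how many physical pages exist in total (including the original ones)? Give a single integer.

Answer: 4

Derivation:
Op 1: fork(P0) -> P1. 2 ppages; refcounts: pp0:2 pp1:2
Op 2: write(P1, v0, 175). refcount(pp0)=2>1 -> COPY to pp2. 3 ppages; refcounts: pp0:1 pp1:2 pp2:1
Op 3: write(P0, v1, 116). refcount(pp1)=2>1 -> COPY to pp3. 4 ppages; refcounts: pp0:1 pp1:1 pp2:1 pp3:1
Op 4: write(P1, v0, 110). refcount(pp2)=1 -> write in place. 4 ppages; refcounts: pp0:1 pp1:1 pp2:1 pp3:1
Op 5: read(P1, v1) -> 42. No state change.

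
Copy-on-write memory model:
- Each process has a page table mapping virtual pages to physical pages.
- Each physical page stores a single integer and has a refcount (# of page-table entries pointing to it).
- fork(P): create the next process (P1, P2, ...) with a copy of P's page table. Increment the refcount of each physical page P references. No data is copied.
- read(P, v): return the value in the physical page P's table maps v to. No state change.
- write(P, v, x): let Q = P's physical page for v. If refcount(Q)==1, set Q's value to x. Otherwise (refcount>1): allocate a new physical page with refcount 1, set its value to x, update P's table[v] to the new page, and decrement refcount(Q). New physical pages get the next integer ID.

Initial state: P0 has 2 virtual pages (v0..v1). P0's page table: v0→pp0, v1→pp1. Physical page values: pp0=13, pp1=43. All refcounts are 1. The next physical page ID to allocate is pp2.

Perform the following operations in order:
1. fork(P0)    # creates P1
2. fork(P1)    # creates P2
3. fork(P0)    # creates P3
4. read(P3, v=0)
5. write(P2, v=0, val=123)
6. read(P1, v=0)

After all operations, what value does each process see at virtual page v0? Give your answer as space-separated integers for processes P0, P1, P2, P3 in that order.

Op 1: fork(P0) -> P1. 2 ppages; refcounts: pp0:2 pp1:2
Op 2: fork(P1) -> P2. 2 ppages; refcounts: pp0:3 pp1:3
Op 3: fork(P0) -> P3. 2 ppages; refcounts: pp0:4 pp1:4
Op 4: read(P3, v0) -> 13. No state change.
Op 5: write(P2, v0, 123). refcount(pp0)=4>1 -> COPY to pp2. 3 ppages; refcounts: pp0:3 pp1:4 pp2:1
Op 6: read(P1, v0) -> 13. No state change.
P0: v0 -> pp0 = 13
P1: v0 -> pp0 = 13
P2: v0 -> pp2 = 123
P3: v0 -> pp0 = 13

Answer: 13 13 123 13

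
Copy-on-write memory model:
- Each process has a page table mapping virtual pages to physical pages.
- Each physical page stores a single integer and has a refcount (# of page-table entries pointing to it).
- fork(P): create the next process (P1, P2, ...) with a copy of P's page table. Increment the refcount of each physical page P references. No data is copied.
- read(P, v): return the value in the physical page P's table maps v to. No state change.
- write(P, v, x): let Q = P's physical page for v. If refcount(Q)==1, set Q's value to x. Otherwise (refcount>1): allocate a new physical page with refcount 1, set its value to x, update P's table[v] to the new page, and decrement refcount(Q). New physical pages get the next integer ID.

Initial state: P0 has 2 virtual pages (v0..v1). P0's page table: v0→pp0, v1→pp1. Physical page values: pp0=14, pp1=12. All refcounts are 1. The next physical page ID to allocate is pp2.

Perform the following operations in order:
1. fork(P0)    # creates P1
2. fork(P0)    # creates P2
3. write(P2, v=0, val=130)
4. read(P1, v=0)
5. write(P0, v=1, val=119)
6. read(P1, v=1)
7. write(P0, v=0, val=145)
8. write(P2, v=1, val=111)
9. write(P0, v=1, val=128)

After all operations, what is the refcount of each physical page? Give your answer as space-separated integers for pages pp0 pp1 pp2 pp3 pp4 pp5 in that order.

Answer: 1 1 1 1 1 1

Derivation:
Op 1: fork(P0) -> P1. 2 ppages; refcounts: pp0:2 pp1:2
Op 2: fork(P0) -> P2. 2 ppages; refcounts: pp0:3 pp1:3
Op 3: write(P2, v0, 130). refcount(pp0)=3>1 -> COPY to pp2. 3 ppages; refcounts: pp0:2 pp1:3 pp2:1
Op 4: read(P1, v0) -> 14. No state change.
Op 5: write(P0, v1, 119). refcount(pp1)=3>1 -> COPY to pp3. 4 ppages; refcounts: pp0:2 pp1:2 pp2:1 pp3:1
Op 6: read(P1, v1) -> 12. No state change.
Op 7: write(P0, v0, 145). refcount(pp0)=2>1 -> COPY to pp4. 5 ppages; refcounts: pp0:1 pp1:2 pp2:1 pp3:1 pp4:1
Op 8: write(P2, v1, 111). refcount(pp1)=2>1 -> COPY to pp5. 6 ppages; refcounts: pp0:1 pp1:1 pp2:1 pp3:1 pp4:1 pp5:1
Op 9: write(P0, v1, 128). refcount(pp3)=1 -> write in place. 6 ppages; refcounts: pp0:1 pp1:1 pp2:1 pp3:1 pp4:1 pp5:1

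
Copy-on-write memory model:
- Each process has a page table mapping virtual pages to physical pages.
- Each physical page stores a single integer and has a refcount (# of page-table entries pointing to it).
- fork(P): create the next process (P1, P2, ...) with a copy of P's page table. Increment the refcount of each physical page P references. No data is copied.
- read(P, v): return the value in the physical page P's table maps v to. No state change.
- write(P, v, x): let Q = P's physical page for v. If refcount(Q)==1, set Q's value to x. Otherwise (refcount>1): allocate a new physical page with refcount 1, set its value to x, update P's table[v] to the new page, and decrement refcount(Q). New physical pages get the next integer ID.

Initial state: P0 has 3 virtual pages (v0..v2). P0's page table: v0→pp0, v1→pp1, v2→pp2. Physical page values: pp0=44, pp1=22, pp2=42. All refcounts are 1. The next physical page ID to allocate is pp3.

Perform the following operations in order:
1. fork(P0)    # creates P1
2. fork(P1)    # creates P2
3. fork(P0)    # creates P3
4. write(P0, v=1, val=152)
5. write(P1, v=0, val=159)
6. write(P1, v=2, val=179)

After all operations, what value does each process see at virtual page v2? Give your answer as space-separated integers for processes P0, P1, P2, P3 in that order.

Op 1: fork(P0) -> P1. 3 ppages; refcounts: pp0:2 pp1:2 pp2:2
Op 2: fork(P1) -> P2. 3 ppages; refcounts: pp0:3 pp1:3 pp2:3
Op 3: fork(P0) -> P3. 3 ppages; refcounts: pp0:4 pp1:4 pp2:4
Op 4: write(P0, v1, 152). refcount(pp1)=4>1 -> COPY to pp3. 4 ppages; refcounts: pp0:4 pp1:3 pp2:4 pp3:1
Op 5: write(P1, v0, 159). refcount(pp0)=4>1 -> COPY to pp4. 5 ppages; refcounts: pp0:3 pp1:3 pp2:4 pp3:1 pp4:1
Op 6: write(P1, v2, 179). refcount(pp2)=4>1 -> COPY to pp5. 6 ppages; refcounts: pp0:3 pp1:3 pp2:3 pp3:1 pp4:1 pp5:1
P0: v2 -> pp2 = 42
P1: v2 -> pp5 = 179
P2: v2 -> pp2 = 42
P3: v2 -> pp2 = 42

Answer: 42 179 42 42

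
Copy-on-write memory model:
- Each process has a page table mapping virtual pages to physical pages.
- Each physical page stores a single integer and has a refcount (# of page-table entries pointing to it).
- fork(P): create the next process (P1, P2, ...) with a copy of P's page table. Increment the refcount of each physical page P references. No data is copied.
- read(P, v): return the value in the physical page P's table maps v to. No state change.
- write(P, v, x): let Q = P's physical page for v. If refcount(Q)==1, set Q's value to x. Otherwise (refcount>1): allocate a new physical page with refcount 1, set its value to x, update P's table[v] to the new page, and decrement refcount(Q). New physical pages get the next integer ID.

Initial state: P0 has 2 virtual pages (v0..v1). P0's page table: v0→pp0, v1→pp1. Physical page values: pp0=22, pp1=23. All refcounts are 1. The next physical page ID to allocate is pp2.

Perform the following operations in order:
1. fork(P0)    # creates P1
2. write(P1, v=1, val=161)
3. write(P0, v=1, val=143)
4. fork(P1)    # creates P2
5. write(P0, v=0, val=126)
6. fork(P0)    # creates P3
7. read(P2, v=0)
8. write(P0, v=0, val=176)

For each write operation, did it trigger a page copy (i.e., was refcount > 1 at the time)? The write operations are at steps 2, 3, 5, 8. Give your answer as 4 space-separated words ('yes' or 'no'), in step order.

Op 1: fork(P0) -> P1. 2 ppages; refcounts: pp0:2 pp1:2
Op 2: write(P1, v1, 161). refcount(pp1)=2>1 -> COPY to pp2. 3 ppages; refcounts: pp0:2 pp1:1 pp2:1
Op 3: write(P0, v1, 143). refcount(pp1)=1 -> write in place. 3 ppages; refcounts: pp0:2 pp1:1 pp2:1
Op 4: fork(P1) -> P2. 3 ppages; refcounts: pp0:3 pp1:1 pp2:2
Op 5: write(P0, v0, 126). refcount(pp0)=3>1 -> COPY to pp3. 4 ppages; refcounts: pp0:2 pp1:1 pp2:2 pp3:1
Op 6: fork(P0) -> P3. 4 ppages; refcounts: pp0:2 pp1:2 pp2:2 pp3:2
Op 7: read(P2, v0) -> 22. No state change.
Op 8: write(P0, v0, 176). refcount(pp3)=2>1 -> COPY to pp4. 5 ppages; refcounts: pp0:2 pp1:2 pp2:2 pp3:1 pp4:1

yes no yes yes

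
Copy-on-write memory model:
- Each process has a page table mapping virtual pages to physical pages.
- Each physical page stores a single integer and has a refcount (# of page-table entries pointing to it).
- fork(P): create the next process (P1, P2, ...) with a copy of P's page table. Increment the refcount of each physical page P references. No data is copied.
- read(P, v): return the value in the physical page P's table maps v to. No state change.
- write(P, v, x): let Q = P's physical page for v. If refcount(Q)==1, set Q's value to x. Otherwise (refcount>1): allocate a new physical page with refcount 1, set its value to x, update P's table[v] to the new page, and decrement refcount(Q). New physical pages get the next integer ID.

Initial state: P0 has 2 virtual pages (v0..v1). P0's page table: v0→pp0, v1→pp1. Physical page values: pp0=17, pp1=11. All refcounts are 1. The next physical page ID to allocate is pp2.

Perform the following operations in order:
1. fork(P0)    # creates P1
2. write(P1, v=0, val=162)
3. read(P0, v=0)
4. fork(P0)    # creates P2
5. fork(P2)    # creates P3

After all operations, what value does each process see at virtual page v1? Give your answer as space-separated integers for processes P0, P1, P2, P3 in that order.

Answer: 11 11 11 11

Derivation:
Op 1: fork(P0) -> P1. 2 ppages; refcounts: pp0:2 pp1:2
Op 2: write(P1, v0, 162). refcount(pp0)=2>1 -> COPY to pp2. 3 ppages; refcounts: pp0:1 pp1:2 pp2:1
Op 3: read(P0, v0) -> 17. No state change.
Op 4: fork(P0) -> P2. 3 ppages; refcounts: pp0:2 pp1:3 pp2:1
Op 5: fork(P2) -> P3. 3 ppages; refcounts: pp0:3 pp1:4 pp2:1
P0: v1 -> pp1 = 11
P1: v1 -> pp1 = 11
P2: v1 -> pp1 = 11
P3: v1 -> pp1 = 11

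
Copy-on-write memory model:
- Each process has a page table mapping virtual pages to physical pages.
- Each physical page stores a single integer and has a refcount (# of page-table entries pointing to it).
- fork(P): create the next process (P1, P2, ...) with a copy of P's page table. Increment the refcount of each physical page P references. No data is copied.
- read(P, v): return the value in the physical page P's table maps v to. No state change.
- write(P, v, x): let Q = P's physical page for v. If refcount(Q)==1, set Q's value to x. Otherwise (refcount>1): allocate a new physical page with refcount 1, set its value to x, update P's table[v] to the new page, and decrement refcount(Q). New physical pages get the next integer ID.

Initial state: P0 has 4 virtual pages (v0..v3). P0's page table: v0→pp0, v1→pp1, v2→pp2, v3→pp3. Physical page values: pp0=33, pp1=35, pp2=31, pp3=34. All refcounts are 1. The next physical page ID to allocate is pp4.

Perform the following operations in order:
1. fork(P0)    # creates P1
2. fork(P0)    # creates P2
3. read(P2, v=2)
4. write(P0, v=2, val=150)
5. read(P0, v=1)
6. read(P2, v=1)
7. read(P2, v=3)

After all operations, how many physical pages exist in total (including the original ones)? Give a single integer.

Op 1: fork(P0) -> P1. 4 ppages; refcounts: pp0:2 pp1:2 pp2:2 pp3:2
Op 2: fork(P0) -> P2. 4 ppages; refcounts: pp0:3 pp1:3 pp2:3 pp3:3
Op 3: read(P2, v2) -> 31. No state change.
Op 4: write(P0, v2, 150). refcount(pp2)=3>1 -> COPY to pp4. 5 ppages; refcounts: pp0:3 pp1:3 pp2:2 pp3:3 pp4:1
Op 5: read(P0, v1) -> 35. No state change.
Op 6: read(P2, v1) -> 35. No state change.
Op 7: read(P2, v3) -> 34. No state change.

Answer: 5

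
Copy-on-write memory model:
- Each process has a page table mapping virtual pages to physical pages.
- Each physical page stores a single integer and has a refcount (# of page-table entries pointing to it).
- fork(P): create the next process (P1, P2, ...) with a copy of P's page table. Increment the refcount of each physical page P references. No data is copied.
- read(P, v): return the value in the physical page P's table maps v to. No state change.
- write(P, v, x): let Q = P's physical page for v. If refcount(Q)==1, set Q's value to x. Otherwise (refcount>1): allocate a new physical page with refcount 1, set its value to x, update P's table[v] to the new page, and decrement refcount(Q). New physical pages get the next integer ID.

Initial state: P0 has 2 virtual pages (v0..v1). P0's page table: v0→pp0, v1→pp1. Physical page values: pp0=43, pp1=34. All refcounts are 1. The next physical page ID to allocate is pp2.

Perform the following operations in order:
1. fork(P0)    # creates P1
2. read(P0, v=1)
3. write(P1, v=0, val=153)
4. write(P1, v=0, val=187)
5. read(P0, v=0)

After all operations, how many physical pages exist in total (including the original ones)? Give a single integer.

Op 1: fork(P0) -> P1. 2 ppages; refcounts: pp0:2 pp1:2
Op 2: read(P0, v1) -> 34. No state change.
Op 3: write(P1, v0, 153). refcount(pp0)=2>1 -> COPY to pp2. 3 ppages; refcounts: pp0:1 pp1:2 pp2:1
Op 4: write(P1, v0, 187). refcount(pp2)=1 -> write in place. 3 ppages; refcounts: pp0:1 pp1:2 pp2:1
Op 5: read(P0, v0) -> 43. No state change.

Answer: 3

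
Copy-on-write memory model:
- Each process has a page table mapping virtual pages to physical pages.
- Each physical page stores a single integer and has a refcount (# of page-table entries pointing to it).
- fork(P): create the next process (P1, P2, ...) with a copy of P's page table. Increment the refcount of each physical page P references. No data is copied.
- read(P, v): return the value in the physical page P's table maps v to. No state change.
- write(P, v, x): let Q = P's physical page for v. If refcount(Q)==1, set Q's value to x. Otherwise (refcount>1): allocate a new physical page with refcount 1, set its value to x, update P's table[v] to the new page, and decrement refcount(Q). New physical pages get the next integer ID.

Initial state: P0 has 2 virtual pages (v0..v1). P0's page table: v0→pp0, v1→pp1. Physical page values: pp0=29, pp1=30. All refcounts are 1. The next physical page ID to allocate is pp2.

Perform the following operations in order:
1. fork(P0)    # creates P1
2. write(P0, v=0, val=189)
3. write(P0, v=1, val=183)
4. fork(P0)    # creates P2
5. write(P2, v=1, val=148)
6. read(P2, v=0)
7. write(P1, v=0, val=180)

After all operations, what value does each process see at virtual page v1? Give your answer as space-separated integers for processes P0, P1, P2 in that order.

Op 1: fork(P0) -> P1. 2 ppages; refcounts: pp0:2 pp1:2
Op 2: write(P0, v0, 189). refcount(pp0)=2>1 -> COPY to pp2. 3 ppages; refcounts: pp0:1 pp1:2 pp2:1
Op 3: write(P0, v1, 183). refcount(pp1)=2>1 -> COPY to pp3. 4 ppages; refcounts: pp0:1 pp1:1 pp2:1 pp3:1
Op 4: fork(P0) -> P2. 4 ppages; refcounts: pp0:1 pp1:1 pp2:2 pp3:2
Op 5: write(P2, v1, 148). refcount(pp3)=2>1 -> COPY to pp4. 5 ppages; refcounts: pp0:1 pp1:1 pp2:2 pp3:1 pp4:1
Op 6: read(P2, v0) -> 189. No state change.
Op 7: write(P1, v0, 180). refcount(pp0)=1 -> write in place. 5 ppages; refcounts: pp0:1 pp1:1 pp2:2 pp3:1 pp4:1
P0: v1 -> pp3 = 183
P1: v1 -> pp1 = 30
P2: v1 -> pp4 = 148

Answer: 183 30 148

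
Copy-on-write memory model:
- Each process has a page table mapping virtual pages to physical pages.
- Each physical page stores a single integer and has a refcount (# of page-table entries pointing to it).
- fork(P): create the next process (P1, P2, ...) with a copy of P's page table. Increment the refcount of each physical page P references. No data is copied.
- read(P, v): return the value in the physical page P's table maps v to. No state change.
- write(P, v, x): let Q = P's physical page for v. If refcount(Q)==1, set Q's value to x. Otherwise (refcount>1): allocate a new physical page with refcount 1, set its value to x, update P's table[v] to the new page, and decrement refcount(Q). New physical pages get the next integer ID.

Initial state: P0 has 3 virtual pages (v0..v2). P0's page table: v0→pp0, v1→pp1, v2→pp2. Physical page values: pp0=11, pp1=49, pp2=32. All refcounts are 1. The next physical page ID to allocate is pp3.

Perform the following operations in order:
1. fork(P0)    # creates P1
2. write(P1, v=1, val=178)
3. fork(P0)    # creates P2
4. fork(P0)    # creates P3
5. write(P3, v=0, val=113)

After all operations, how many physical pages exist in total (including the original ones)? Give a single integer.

Answer: 5

Derivation:
Op 1: fork(P0) -> P1. 3 ppages; refcounts: pp0:2 pp1:2 pp2:2
Op 2: write(P1, v1, 178). refcount(pp1)=2>1 -> COPY to pp3. 4 ppages; refcounts: pp0:2 pp1:1 pp2:2 pp3:1
Op 3: fork(P0) -> P2. 4 ppages; refcounts: pp0:3 pp1:2 pp2:3 pp3:1
Op 4: fork(P0) -> P3. 4 ppages; refcounts: pp0:4 pp1:3 pp2:4 pp3:1
Op 5: write(P3, v0, 113). refcount(pp0)=4>1 -> COPY to pp4. 5 ppages; refcounts: pp0:3 pp1:3 pp2:4 pp3:1 pp4:1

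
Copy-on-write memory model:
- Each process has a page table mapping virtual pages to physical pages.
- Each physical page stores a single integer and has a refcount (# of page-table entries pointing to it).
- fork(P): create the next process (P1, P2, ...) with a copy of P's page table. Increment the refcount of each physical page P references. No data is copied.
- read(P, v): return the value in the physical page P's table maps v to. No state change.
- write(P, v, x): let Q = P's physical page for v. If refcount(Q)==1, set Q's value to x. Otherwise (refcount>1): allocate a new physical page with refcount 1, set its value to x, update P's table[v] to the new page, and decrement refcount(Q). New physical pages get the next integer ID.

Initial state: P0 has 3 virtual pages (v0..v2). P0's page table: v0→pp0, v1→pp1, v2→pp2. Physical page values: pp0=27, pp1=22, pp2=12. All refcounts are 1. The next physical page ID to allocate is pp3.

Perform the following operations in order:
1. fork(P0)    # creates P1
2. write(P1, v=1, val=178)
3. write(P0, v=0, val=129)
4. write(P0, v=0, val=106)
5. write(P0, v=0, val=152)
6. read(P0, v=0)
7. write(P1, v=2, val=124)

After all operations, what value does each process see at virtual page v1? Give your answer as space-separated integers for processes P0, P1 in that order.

Op 1: fork(P0) -> P1. 3 ppages; refcounts: pp0:2 pp1:2 pp2:2
Op 2: write(P1, v1, 178). refcount(pp1)=2>1 -> COPY to pp3. 4 ppages; refcounts: pp0:2 pp1:1 pp2:2 pp3:1
Op 3: write(P0, v0, 129). refcount(pp0)=2>1 -> COPY to pp4. 5 ppages; refcounts: pp0:1 pp1:1 pp2:2 pp3:1 pp4:1
Op 4: write(P0, v0, 106). refcount(pp4)=1 -> write in place. 5 ppages; refcounts: pp0:1 pp1:1 pp2:2 pp3:1 pp4:1
Op 5: write(P0, v0, 152). refcount(pp4)=1 -> write in place. 5 ppages; refcounts: pp0:1 pp1:1 pp2:2 pp3:1 pp4:1
Op 6: read(P0, v0) -> 152. No state change.
Op 7: write(P1, v2, 124). refcount(pp2)=2>1 -> COPY to pp5. 6 ppages; refcounts: pp0:1 pp1:1 pp2:1 pp3:1 pp4:1 pp5:1
P0: v1 -> pp1 = 22
P1: v1 -> pp3 = 178

Answer: 22 178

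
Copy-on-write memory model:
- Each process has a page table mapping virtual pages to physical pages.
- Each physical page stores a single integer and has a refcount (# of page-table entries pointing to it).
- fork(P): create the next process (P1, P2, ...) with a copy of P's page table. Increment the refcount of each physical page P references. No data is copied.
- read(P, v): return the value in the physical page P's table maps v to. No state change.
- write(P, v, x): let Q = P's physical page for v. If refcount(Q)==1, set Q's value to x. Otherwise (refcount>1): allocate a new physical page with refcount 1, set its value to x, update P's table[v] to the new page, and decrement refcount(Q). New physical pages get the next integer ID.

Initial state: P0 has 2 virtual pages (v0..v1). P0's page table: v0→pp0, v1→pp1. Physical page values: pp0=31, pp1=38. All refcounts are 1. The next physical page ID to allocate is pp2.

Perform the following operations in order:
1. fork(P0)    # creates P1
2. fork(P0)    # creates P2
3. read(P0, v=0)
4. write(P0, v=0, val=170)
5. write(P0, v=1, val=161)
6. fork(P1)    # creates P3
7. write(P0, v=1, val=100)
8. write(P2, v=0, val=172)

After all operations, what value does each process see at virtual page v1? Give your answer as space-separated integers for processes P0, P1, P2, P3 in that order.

Answer: 100 38 38 38

Derivation:
Op 1: fork(P0) -> P1. 2 ppages; refcounts: pp0:2 pp1:2
Op 2: fork(P0) -> P2. 2 ppages; refcounts: pp0:3 pp1:3
Op 3: read(P0, v0) -> 31. No state change.
Op 4: write(P0, v0, 170). refcount(pp0)=3>1 -> COPY to pp2. 3 ppages; refcounts: pp0:2 pp1:3 pp2:1
Op 5: write(P0, v1, 161). refcount(pp1)=3>1 -> COPY to pp3. 4 ppages; refcounts: pp0:2 pp1:2 pp2:1 pp3:1
Op 6: fork(P1) -> P3. 4 ppages; refcounts: pp0:3 pp1:3 pp2:1 pp3:1
Op 7: write(P0, v1, 100). refcount(pp3)=1 -> write in place. 4 ppages; refcounts: pp0:3 pp1:3 pp2:1 pp3:1
Op 8: write(P2, v0, 172). refcount(pp0)=3>1 -> COPY to pp4. 5 ppages; refcounts: pp0:2 pp1:3 pp2:1 pp3:1 pp4:1
P0: v1 -> pp3 = 100
P1: v1 -> pp1 = 38
P2: v1 -> pp1 = 38
P3: v1 -> pp1 = 38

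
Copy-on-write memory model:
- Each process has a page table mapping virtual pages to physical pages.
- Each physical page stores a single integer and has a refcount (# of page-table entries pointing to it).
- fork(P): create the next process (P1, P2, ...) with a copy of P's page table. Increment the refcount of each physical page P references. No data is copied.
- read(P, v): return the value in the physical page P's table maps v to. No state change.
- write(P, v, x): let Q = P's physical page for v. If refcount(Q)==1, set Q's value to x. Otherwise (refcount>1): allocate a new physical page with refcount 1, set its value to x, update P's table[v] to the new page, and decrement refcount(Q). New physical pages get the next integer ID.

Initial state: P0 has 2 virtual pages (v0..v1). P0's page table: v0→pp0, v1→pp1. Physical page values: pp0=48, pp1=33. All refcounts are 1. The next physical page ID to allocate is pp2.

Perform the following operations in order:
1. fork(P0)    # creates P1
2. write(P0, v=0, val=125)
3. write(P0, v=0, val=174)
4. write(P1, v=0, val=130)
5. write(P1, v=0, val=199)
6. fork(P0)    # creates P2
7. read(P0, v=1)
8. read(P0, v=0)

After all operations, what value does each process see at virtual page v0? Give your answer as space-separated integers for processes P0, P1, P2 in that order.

Answer: 174 199 174

Derivation:
Op 1: fork(P0) -> P1. 2 ppages; refcounts: pp0:2 pp1:2
Op 2: write(P0, v0, 125). refcount(pp0)=2>1 -> COPY to pp2. 3 ppages; refcounts: pp0:1 pp1:2 pp2:1
Op 3: write(P0, v0, 174). refcount(pp2)=1 -> write in place. 3 ppages; refcounts: pp0:1 pp1:2 pp2:1
Op 4: write(P1, v0, 130). refcount(pp0)=1 -> write in place. 3 ppages; refcounts: pp0:1 pp1:2 pp2:1
Op 5: write(P1, v0, 199). refcount(pp0)=1 -> write in place. 3 ppages; refcounts: pp0:1 pp1:2 pp2:1
Op 6: fork(P0) -> P2. 3 ppages; refcounts: pp0:1 pp1:3 pp2:2
Op 7: read(P0, v1) -> 33. No state change.
Op 8: read(P0, v0) -> 174. No state change.
P0: v0 -> pp2 = 174
P1: v0 -> pp0 = 199
P2: v0 -> pp2 = 174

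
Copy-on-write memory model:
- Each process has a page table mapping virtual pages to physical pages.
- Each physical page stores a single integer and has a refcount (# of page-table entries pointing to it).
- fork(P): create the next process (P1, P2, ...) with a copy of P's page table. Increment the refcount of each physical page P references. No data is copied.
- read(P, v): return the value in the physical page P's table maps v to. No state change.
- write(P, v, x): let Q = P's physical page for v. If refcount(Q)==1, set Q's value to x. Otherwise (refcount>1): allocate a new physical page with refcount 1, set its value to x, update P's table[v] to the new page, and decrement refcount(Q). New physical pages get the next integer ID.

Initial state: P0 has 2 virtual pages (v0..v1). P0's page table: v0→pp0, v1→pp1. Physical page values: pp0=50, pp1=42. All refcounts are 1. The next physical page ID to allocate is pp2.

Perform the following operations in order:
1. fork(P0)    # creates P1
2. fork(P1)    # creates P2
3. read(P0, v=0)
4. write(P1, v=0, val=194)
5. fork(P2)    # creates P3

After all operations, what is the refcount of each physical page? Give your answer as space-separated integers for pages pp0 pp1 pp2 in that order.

Answer: 3 4 1

Derivation:
Op 1: fork(P0) -> P1. 2 ppages; refcounts: pp0:2 pp1:2
Op 2: fork(P1) -> P2. 2 ppages; refcounts: pp0:3 pp1:3
Op 3: read(P0, v0) -> 50. No state change.
Op 4: write(P1, v0, 194). refcount(pp0)=3>1 -> COPY to pp2. 3 ppages; refcounts: pp0:2 pp1:3 pp2:1
Op 5: fork(P2) -> P3. 3 ppages; refcounts: pp0:3 pp1:4 pp2:1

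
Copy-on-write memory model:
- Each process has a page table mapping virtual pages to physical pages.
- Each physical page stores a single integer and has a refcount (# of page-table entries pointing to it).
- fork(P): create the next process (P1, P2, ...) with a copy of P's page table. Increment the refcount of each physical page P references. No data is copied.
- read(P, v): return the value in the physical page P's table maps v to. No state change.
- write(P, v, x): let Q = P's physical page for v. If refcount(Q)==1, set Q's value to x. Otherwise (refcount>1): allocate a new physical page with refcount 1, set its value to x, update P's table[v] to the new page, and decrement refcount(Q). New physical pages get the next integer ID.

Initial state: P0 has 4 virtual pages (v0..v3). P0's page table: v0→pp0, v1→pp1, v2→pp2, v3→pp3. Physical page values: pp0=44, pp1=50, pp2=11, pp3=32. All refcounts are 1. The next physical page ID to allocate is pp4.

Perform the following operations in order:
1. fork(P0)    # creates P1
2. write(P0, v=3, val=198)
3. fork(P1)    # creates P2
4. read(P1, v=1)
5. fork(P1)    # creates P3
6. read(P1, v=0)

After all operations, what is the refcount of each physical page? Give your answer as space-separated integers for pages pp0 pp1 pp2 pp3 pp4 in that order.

Op 1: fork(P0) -> P1. 4 ppages; refcounts: pp0:2 pp1:2 pp2:2 pp3:2
Op 2: write(P0, v3, 198). refcount(pp3)=2>1 -> COPY to pp4. 5 ppages; refcounts: pp0:2 pp1:2 pp2:2 pp3:1 pp4:1
Op 3: fork(P1) -> P2. 5 ppages; refcounts: pp0:3 pp1:3 pp2:3 pp3:2 pp4:1
Op 4: read(P1, v1) -> 50. No state change.
Op 5: fork(P1) -> P3. 5 ppages; refcounts: pp0:4 pp1:4 pp2:4 pp3:3 pp4:1
Op 6: read(P1, v0) -> 44. No state change.

Answer: 4 4 4 3 1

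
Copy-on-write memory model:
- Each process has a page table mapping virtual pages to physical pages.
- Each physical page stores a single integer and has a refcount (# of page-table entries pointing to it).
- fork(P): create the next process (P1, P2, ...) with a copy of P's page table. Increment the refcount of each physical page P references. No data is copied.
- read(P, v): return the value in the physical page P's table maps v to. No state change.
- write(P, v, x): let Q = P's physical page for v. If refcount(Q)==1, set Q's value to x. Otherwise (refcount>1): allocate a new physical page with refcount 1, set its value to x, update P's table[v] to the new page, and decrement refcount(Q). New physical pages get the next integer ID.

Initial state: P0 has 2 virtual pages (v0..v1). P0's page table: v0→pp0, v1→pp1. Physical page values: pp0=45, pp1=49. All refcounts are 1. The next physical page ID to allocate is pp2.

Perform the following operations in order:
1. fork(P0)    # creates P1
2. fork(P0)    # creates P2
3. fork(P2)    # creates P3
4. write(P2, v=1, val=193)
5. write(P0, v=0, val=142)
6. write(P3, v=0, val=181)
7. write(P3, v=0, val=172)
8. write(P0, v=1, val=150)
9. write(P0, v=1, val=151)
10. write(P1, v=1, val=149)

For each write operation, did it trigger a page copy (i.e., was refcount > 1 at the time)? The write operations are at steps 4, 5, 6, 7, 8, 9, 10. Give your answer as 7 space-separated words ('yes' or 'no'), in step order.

Op 1: fork(P0) -> P1. 2 ppages; refcounts: pp0:2 pp1:2
Op 2: fork(P0) -> P2. 2 ppages; refcounts: pp0:3 pp1:3
Op 3: fork(P2) -> P3. 2 ppages; refcounts: pp0:4 pp1:4
Op 4: write(P2, v1, 193). refcount(pp1)=4>1 -> COPY to pp2. 3 ppages; refcounts: pp0:4 pp1:3 pp2:1
Op 5: write(P0, v0, 142). refcount(pp0)=4>1 -> COPY to pp3. 4 ppages; refcounts: pp0:3 pp1:3 pp2:1 pp3:1
Op 6: write(P3, v0, 181). refcount(pp0)=3>1 -> COPY to pp4. 5 ppages; refcounts: pp0:2 pp1:3 pp2:1 pp3:1 pp4:1
Op 7: write(P3, v0, 172). refcount(pp4)=1 -> write in place. 5 ppages; refcounts: pp0:2 pp1:3 pp2:1 pp3:1 pp4:1
Op 8: write(P0, v1, 150). refcount(pp1)=3>1 -> COPY to pp5. 6 ppages; refcounts: pp0:2 pp1:2 pp2:1 pp3:1 pp4:1 pp5:1
Op 9: write(P0, v1, 151). refcount(pp5)=1 -> write in place. 6 ppages; refcounts: pp0:2 pp1:2 pp2:1 pp3:1 pp4:1 pp5:1
Op 10: write(P1, v1, 149). refcount(pp1)=2>1 -> COPY to pp6. 7 ppages; refcounts: pp0:2 pp1:1 pp2:1 pp3:1 pp4:1 pp5:1 pp6:1

yes yes yes no yes no yes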